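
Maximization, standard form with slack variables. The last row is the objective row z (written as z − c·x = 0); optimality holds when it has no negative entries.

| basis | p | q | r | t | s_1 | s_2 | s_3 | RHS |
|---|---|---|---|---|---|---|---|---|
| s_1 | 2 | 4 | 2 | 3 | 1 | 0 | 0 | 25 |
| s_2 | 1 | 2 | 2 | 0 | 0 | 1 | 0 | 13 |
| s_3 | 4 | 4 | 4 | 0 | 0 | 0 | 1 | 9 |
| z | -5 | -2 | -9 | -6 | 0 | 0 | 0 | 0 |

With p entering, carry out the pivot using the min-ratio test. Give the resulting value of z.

Ratio test on column p — row 1: 25/2 = 25/2; row 2: 13/1 = 13; row 3: 9/4 = 9/4. Minimum is 9/4 at row 3 (s_3 leaves); pivot element 4.
Pivot on row 3; the z-row RHS becomes 0 − (-5)·(9/4) = 45/4.

45/4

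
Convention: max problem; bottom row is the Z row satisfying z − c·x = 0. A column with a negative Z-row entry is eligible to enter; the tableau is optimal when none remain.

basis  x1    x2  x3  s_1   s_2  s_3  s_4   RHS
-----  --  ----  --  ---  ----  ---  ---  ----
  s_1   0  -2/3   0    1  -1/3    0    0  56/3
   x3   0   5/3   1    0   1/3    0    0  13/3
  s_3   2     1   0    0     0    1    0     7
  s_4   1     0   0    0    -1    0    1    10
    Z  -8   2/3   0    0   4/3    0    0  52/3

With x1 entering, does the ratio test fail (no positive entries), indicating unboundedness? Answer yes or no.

Column x1 has positive entries in row(s) 3, 4, so the ratio test bounds it — not unbounded.

no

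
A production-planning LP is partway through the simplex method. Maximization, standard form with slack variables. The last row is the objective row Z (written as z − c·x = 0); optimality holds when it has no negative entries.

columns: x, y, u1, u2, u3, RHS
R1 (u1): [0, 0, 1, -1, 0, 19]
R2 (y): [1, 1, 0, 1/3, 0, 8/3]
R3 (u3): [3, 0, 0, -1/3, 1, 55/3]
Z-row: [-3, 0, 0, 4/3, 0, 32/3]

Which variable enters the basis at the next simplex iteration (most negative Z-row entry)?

x

Negative Z-row entries: x: -3.
The most negative is -3 in column x, so x enters.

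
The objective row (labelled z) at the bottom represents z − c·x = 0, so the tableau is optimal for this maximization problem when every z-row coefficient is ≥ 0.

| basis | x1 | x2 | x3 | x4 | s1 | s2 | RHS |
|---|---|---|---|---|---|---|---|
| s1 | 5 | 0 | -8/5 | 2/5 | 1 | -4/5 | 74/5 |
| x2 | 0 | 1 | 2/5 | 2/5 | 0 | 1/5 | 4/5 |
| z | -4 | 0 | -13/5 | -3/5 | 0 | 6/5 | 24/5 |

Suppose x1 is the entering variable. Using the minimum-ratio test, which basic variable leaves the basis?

s1

Column x1 entries and ratios — s1: (74/5)/5 = 74/25; x2: 0 ≤ 0, skip.
Smallest ratio is 74/25 in the row of s1, so s1 leaves.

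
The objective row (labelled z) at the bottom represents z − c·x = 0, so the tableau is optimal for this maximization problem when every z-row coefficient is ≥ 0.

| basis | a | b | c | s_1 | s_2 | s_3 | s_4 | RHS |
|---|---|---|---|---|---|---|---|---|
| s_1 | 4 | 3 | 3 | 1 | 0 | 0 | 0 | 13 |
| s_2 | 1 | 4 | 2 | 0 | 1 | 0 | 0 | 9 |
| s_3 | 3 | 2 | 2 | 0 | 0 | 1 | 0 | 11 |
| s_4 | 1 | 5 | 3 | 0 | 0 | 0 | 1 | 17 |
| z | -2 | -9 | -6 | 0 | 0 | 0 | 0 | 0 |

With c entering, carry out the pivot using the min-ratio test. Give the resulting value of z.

Ratio test on column c — row 1: 13/3 = 13/3; row 2: 9/2 = 9/2; row 3: 11/2 = 11/2; row 4: 17/3 = 17/3. Minimum is 13/3 at row 1 (s_1 leaves); pivot element 3.
Pivot on row 1; the z-row RHS becomes 0 − (-6)·(13/3) = 26.

26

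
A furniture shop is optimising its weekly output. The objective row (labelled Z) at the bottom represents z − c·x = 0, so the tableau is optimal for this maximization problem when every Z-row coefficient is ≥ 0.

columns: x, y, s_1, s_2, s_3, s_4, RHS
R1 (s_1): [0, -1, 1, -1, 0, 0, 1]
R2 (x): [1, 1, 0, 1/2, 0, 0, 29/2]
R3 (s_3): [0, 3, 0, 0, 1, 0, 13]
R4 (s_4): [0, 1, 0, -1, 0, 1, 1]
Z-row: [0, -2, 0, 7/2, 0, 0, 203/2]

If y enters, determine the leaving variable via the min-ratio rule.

Column y entries and ratios — s_1: -1 ≤ 0, skip; x: (29/2)/1 = 29/2; s_3: 13/3 = 13/3; s_4: 1/1 = 1.
Smallest ratio is 1 in the row of s_4, so s_4 leaves.

s_4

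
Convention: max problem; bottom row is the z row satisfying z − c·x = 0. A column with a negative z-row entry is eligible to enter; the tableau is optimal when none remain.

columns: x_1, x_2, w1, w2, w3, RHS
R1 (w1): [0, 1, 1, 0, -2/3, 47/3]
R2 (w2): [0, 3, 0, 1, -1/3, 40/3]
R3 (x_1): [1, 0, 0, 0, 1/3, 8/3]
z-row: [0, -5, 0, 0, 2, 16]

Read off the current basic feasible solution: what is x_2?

x_2 is not in the basis, so in the current basic feasible solution x_2 = 0.

0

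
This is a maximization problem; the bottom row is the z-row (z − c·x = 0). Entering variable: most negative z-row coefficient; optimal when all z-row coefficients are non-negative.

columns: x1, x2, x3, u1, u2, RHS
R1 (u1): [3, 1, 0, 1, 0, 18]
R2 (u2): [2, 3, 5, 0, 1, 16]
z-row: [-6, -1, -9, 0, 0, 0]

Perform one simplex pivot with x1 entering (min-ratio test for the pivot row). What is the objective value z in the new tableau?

36

Ratio test on column x1 — row 1: 18/3 = 6; row 2: 16/2 = 8. Minimum is 6 at row 1 (u1 leaves); pivot element 3.
Pivot on row 1; the z-row RHS becomes 0 − (-6)·6 = 36.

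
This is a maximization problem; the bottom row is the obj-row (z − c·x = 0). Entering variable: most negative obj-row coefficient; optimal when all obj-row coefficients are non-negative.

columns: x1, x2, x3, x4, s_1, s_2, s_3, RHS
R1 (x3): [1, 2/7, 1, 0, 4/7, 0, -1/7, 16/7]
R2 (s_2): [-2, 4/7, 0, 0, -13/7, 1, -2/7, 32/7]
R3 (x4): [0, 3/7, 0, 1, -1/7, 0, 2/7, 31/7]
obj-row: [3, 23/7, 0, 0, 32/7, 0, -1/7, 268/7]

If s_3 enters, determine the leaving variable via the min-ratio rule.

x4

Column s_3 entries and ratios — x3: -1/7 ≤ 0, skip; s_2: -2/7 ≤ 0, skip; x4: (31/7)/(2/7) = 31/2.
Smallest ratio is 31/2 in the row of x4, so x4 leaves.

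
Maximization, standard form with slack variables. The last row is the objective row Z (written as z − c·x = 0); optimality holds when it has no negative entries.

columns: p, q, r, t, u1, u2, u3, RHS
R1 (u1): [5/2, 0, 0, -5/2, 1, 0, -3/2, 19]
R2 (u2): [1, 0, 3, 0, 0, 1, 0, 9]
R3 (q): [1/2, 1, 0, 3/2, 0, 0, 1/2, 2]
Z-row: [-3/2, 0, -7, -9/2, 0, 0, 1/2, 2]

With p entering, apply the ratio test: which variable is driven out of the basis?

q

Column p entries and ratios — u1: 19/(5/2) = 38/5; u2: 9/1 = 9; q: 2/(1/2) = 4.
Smallest ratio is 4 in the row of q, so q leaves.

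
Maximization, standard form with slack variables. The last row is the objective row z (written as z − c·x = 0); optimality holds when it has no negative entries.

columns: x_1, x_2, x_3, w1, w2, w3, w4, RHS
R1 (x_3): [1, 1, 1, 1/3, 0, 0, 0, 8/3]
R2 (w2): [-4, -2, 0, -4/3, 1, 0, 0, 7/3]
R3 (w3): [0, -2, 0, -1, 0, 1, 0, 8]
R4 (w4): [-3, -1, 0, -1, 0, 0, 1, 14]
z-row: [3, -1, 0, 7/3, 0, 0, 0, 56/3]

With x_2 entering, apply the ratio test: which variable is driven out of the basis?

x_3

Column x_2 entries and ratios — x_3: (8/3)/1 = 8/3; w2: -2 ≤ 0, skip; w3: -2 ≤ 0, skip; w4: -1 ≤ 0, skip.
Smallest ratio is 8/3 in the row of x_3, so x_3 leaves.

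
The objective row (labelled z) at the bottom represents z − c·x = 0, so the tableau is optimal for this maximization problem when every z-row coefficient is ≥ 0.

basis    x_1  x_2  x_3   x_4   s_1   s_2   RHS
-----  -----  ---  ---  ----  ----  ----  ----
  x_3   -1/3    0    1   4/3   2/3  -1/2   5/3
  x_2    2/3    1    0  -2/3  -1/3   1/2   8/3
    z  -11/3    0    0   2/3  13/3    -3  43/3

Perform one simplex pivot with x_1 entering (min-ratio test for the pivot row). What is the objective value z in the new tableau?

Ratio test on column x_1 — row 1: entry -1/3 ≤ 0; row 2: (8/3)/(2/3) = 4. Minimum is 4 at row 2 (x_2 leaves); pivot element 2/3.
Pivot on row 2; the z-row RHS becomes 43/3 − (-11/3)·4 = 29.

29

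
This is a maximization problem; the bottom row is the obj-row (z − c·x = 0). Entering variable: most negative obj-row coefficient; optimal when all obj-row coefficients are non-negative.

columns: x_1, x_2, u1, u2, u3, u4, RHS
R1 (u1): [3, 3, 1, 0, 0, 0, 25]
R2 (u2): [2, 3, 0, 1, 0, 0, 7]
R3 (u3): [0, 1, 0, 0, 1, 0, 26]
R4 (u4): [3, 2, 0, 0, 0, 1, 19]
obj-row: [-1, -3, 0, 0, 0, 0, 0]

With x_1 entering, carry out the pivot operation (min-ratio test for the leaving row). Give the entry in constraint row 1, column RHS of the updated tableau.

29/2

Ratio test on column x_1 — row 1: 25/3 = 25/3; row 2: 7/2 = 7/2; row 3: entry 0 ≤ 0; row 4: 19/3 = 19/3. Minimum is 7/2 at row 2 (u2 leaves); pivot element 2.
Divide row 2 by 2; eliminate column x_1 from the other rows.
Row 1 update in column RHS: 25 − 3·(7/2) = 29/2.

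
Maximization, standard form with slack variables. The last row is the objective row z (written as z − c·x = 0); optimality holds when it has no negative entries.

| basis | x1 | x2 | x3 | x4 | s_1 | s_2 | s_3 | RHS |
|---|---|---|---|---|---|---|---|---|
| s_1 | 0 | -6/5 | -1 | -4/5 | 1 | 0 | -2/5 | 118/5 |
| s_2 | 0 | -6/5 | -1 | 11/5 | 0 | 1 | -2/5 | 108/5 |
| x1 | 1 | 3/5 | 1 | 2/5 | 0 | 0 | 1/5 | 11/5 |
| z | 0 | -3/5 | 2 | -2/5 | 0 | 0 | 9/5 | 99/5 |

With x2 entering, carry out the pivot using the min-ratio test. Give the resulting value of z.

22

Ratio test on column x2 — row 1: entry -6/5 ≤ 0; row 2: entry -6/5 ≤ 0; row 3: (11/5)/(3/5) = 11/3. Minimum is 11/3 at row 3 (x1 leaves); pivot element 3/5.
Pivot on row 3; the z-row RHS becomes 99/5 − (-3/5)·(11/3) = 22.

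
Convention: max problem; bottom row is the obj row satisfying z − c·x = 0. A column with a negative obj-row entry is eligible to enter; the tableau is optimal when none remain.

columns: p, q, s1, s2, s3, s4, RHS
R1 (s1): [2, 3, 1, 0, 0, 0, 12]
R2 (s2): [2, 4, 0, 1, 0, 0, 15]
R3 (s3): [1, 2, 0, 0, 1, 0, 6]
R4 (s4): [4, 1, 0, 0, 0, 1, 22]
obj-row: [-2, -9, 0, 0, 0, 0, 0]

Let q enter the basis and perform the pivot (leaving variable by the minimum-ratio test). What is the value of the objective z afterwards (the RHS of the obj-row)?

Ratio test on column q — row 1: 12/3 = 4; row 2: 15/4 = 15/4; row 3: 6/2 = 3; row 4: 22/1 = 22. Minimum is 3 at row 3 (s3 leaves); pivot element 2.
Pivot on row 3; the obj-row RHS becomes 0 − (-9)·3 = 27.

27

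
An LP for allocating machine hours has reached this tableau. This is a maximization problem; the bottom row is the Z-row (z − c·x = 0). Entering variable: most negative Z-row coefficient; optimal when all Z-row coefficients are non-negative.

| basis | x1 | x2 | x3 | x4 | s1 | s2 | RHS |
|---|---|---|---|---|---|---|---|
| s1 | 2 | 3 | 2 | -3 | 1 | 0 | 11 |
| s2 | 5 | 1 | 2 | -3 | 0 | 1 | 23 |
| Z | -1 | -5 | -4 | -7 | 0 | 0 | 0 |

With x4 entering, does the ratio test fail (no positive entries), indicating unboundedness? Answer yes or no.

yes

Every constraint-row entry in column x4 is ≤ 0, so increasing x4 is unbounded.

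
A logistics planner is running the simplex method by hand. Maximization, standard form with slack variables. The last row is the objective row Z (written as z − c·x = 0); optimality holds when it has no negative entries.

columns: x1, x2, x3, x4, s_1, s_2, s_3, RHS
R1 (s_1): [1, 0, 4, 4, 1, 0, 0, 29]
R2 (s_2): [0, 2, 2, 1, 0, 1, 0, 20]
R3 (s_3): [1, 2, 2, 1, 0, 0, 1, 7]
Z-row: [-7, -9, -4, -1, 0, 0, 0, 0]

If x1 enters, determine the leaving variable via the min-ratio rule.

s_3

Column x1 entries and ratios — s_1: 29/1 = 29; s_2: 0 ≤ 0, skip; s_3: 7/1 = 7.
Smallest ratio is 7 in the row of s_3, so s_3 leaves.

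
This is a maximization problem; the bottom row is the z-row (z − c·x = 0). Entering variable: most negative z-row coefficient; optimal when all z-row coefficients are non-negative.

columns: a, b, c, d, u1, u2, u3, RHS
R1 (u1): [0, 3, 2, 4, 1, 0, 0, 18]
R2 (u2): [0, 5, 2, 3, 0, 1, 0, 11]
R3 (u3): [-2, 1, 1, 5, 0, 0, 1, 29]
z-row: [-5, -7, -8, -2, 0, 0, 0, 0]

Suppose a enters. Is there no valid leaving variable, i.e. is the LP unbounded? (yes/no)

Every constraint-row entry in column a is ≤ 0, so increasing a is unbounded.

yes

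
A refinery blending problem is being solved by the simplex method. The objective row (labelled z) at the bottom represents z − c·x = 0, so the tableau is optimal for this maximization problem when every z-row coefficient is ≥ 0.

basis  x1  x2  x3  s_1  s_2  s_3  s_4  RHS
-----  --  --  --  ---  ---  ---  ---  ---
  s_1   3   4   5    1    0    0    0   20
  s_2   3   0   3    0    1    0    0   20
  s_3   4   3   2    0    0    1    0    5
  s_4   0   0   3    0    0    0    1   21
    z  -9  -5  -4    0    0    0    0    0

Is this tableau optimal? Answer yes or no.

no

The z-row has a negative entry -9 in column x1, so it is not optimal.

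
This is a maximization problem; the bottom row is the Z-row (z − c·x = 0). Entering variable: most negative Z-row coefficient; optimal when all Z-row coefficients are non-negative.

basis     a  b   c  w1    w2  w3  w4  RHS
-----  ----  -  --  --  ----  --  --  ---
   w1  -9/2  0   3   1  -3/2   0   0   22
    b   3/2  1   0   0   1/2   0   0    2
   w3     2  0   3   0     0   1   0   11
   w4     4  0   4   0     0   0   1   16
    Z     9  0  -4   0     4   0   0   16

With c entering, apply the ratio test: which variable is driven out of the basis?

w3

Column c entries and ratios — w1: 22/3 = 22/3; b: 0 ≤ 0, skip; w3: 11/3 = 11/3; w4: 16/4 = 4.
Smallest ratio is 11/3 in the row of w3, so w3 leaves.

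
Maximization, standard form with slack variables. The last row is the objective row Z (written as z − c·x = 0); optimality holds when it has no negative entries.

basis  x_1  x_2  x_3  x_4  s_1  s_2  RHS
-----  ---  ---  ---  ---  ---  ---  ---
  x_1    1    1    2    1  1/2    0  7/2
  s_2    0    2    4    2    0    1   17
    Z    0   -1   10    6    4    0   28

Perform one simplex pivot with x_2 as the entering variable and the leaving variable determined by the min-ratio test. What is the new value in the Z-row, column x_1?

1

Ratio test on column x_2 — row 1: (7/2)/1 = 7/2; row 2: 17/2 = 17/2. Minimum is 7/2 at row 1 (x_1 leaves); pivot element 1.
Divide row 1 by 1; eliminate column x_2 from the other rows.
Z-row update in column x_1: 0 − (-1)·1 = 1.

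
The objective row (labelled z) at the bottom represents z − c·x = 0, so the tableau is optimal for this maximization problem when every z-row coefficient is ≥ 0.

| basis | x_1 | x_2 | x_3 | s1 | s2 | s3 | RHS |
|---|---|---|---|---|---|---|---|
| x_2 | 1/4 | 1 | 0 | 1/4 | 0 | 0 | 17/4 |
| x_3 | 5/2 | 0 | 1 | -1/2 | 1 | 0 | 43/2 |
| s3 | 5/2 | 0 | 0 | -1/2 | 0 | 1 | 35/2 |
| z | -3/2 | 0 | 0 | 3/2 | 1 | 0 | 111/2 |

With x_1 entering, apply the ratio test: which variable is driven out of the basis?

s3

Column x_1 entries and ratios — x_2: (17/4)/(1/4) = 17; x_3: (43/2)/(5/2) = 43/5; s3: (35/2)/(5/2) = 7.
Smallest ratio is 7 in the row of s3, so s3 leaves.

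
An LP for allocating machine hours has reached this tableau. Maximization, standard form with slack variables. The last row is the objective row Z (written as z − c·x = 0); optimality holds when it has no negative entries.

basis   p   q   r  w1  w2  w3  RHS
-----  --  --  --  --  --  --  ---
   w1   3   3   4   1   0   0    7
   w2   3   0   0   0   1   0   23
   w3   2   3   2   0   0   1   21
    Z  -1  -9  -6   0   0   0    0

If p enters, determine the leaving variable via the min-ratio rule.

Column p entries and ratios — w1: 7/3 = 7/3; w2: 23/3 = 23/3; w3: 21/2 = 21/2.
Smallest ratio is 7/3 in the row of w1, so w1 leaves.

w1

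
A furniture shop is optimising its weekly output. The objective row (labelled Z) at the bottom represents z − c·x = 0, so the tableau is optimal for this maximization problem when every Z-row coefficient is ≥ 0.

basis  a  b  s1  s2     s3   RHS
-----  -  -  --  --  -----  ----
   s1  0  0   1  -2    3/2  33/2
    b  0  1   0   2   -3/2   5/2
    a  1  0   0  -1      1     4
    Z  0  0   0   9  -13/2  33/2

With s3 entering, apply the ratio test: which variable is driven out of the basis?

a

Column s3 entries and ratios — s1: (33/2)/(3/2) = 11; b: -3/2 ≤ 0, skip; a: 4/1 = 4.
Smallest ratio is 4 in the row of a, so a leaves.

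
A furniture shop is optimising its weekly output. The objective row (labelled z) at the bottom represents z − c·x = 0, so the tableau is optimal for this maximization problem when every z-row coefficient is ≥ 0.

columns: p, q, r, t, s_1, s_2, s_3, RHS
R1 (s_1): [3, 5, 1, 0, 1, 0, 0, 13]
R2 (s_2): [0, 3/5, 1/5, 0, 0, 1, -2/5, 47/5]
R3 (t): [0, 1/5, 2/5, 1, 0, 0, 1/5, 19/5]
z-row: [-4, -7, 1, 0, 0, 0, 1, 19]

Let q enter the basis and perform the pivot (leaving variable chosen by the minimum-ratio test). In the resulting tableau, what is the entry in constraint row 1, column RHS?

13/5

Ratio test on column q — row 1: 13/5 = 13/5; row 2: (47/5)/(3/5) = 47/3; row 3: (19/5)/(1/5) = 19. Minimum is 13/5 at row 1 (s_1 leaves); pivot element 5.
Divide row 1 by 5; eliminate column q from the other rows.
In the new row 1, the RHS entry is the old entry divided by the pivot: 13/5 = 13/5.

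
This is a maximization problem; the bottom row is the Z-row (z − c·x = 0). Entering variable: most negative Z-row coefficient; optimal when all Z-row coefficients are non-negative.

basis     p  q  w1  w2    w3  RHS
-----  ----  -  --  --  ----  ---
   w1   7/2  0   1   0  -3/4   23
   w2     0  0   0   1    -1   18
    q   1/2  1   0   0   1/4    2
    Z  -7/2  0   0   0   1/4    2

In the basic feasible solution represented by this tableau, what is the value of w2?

w2 is basic (row 2); its value is the RHS of that row, 18.

18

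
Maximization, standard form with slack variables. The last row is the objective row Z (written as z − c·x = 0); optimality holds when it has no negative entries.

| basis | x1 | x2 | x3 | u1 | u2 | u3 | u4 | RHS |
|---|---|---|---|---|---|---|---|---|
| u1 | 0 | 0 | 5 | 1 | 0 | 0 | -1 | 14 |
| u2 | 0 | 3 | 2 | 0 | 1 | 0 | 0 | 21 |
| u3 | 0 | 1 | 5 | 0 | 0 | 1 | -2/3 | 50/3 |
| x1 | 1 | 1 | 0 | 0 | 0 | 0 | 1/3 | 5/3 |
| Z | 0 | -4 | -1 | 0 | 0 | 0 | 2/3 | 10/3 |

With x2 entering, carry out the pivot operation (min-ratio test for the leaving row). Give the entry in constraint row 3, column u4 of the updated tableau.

Ratio test on column x2 — row 1: entry 0 ≤ 0; row 2: 21/3 = 7; row 3: (50/3)/1 = 50/3; row 4: (5/3)/1 = 5/3. Minimum is 5/3 at row 4 (x1 leaves); pivot element 1.
Divide row 4 by 1; eliminate column x2 from the other rows.
Row 3 update in column u4: -2/3 − 1·(1/3) = -1.

-1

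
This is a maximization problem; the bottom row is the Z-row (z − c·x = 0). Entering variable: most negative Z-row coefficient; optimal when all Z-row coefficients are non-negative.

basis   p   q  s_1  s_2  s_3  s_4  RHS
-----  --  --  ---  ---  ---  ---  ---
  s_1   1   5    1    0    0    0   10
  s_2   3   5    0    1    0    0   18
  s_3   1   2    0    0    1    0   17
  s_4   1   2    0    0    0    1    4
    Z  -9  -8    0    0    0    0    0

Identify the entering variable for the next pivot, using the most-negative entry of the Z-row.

Negative Z-row entries: p: -9, q: -8.
The most negative is -9 in column p, so p enters.

p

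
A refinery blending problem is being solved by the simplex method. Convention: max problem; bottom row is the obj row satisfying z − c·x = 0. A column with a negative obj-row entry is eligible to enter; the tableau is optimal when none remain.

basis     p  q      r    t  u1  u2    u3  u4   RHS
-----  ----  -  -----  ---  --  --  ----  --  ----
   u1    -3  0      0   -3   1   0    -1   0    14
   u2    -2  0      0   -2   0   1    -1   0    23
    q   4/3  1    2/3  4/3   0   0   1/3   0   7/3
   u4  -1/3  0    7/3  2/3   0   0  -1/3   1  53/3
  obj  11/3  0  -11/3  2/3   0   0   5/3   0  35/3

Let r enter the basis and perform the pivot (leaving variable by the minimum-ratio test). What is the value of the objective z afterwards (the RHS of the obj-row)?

49/2

Ratio test on column r — row 1: entry 0 ≤ 0; row 2: entry 0 ≤ 0; row 3: (7/3)/(2/3) = 7/2; row 4: (53/3)/(7/3) = 53/7. Minimum is 7/2 at row 3 (q leaves); pivot element 2/3.
Pivot on row 3; the obj-row RHS becomes 35/3 − (-11/3)·(7/2) = 49/2.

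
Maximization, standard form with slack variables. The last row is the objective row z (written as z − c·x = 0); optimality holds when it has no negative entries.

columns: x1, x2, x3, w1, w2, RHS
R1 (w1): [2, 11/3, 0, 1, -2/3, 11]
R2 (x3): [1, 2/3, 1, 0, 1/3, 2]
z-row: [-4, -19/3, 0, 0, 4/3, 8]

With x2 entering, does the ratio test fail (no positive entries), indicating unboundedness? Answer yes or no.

no

Column x2 has positive entries in row(s) 1, 2, so the ratio test bounds it — not unbounded.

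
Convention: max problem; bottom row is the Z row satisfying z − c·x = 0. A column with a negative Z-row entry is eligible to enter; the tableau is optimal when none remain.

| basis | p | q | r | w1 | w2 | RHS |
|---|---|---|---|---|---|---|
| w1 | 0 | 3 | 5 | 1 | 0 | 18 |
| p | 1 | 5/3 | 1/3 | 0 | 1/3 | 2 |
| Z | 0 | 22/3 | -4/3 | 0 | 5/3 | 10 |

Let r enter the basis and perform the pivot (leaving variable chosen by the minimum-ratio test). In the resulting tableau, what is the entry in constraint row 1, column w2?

0

Ratio test on column r — row 1: 18/5 = 18/5; row 2: 2/(1/3) = 6. Minimum is 18/5 at row 1 (w1 leaves); pivot element 5.
Divide row 1 by 5; eliminate column r from the other rows.
In the new row 1, the w2 entry is the old entry divided by the pivot: 0/5 = 0.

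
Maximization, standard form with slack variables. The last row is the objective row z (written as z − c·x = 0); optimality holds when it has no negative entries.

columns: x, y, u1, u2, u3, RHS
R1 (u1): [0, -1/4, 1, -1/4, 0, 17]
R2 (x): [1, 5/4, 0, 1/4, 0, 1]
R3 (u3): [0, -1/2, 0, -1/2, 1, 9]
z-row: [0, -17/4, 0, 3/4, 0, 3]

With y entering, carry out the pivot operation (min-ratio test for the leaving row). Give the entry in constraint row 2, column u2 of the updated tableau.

Ratio test on column y — row 1: entry -1/4 ≤ 0; row 2: 1/(5/4) = 4/5; row 3: entry -1/2 ≤ 0. Minimum is 4/5 at row 2 (x leaves); pivot element 5/4.
Divide row 2 by 5/4; eliminate column y from the other rows.
In the new row 2, the u2 entry is the old entry divided by the pivot: (1/4)/(5/4) = 1/5.

1/5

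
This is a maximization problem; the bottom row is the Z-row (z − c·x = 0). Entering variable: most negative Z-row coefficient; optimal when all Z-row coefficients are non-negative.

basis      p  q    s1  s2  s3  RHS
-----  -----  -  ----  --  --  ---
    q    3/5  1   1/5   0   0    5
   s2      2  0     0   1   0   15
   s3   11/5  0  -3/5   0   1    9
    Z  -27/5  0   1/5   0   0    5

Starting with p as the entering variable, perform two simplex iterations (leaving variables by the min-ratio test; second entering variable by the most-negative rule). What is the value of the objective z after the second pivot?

36

Ratio test on column p — row 1: 5/(3/5) = 25/3; row 2: 15/2 = 15/2; row 3: 9/(11/5) = 45/11. Minimum is 45/11 at row 3 (s3 leaves); pivot element 11/5.
Pivot on row 3; the Z-row RHS becomes 5 − (-27/5)·(45/11) = 298/11.
Next entering variable (most negative Z-row entry -14/11): s1.
Ratio test on column s1 — row 1: (28/11)/(4/11) = 7; row 2: (75/11)/(6/11) = 25/2; row 3: entry -3/11 ≤ 0. Minimum is 7 at row 1 (q leaves); pivot element 4/11.
After the second pivot the Z-row RHS is 298/11 − (-14/11)·7 = 36.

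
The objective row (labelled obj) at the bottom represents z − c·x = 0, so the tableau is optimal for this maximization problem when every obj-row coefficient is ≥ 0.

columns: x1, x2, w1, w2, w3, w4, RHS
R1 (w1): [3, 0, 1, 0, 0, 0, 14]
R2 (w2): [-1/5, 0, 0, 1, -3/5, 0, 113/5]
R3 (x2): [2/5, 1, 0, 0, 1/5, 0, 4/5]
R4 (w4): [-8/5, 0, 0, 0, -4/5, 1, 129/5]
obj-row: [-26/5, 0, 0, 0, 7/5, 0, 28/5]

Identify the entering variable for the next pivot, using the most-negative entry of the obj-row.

Negative obj-row entries: x1: -26/5.
The most negative is -26/5 in column x1, so x1 enters.

x1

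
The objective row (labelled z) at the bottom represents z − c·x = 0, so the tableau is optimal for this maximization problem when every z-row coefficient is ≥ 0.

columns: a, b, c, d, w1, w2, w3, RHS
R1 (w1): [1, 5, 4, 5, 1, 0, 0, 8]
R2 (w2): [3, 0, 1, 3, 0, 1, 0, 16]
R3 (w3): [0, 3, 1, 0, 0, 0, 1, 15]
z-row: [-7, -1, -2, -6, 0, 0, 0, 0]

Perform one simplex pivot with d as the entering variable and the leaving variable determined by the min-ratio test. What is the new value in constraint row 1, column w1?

1/5

Ratio test on column d — row 1: 8/5 = 8/5; row 2: 16/3 = 16/3; row 3: entry 0 ≤ 0. Minimum is 8/5 at row 1 (w1 leaves); pivot element 5.
Divide row 1 by 5; eliminate column d from the other rows.
In the new row 1, the w1 entry is the old entry divided by the pivot: 1/5 = 1/5.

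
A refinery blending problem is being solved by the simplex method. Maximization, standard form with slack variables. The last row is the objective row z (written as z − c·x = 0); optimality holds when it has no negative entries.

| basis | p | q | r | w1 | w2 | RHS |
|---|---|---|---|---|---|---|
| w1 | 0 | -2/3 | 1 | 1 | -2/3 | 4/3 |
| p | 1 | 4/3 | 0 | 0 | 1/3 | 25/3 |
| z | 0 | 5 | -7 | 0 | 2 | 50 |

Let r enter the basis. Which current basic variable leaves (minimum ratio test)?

w1

Column r entries and ratios — w1: (4/3)/1 = 4/3; p: 0 ≤ 0, skip.
Smallest ratio is 4/3 in the row of w1, so w1 leaves.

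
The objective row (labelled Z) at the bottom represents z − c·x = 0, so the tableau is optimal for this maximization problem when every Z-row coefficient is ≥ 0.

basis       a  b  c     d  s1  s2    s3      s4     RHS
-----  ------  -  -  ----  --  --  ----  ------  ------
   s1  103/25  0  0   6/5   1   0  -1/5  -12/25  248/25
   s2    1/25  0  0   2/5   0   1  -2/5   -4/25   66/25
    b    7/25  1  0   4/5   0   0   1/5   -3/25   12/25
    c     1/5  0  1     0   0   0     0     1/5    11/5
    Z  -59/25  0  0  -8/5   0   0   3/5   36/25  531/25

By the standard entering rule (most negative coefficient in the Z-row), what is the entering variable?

Negative Z-row entries: a: -59/25, d: -8/5.
The most negative is -59/25 in column a, so a enters.

a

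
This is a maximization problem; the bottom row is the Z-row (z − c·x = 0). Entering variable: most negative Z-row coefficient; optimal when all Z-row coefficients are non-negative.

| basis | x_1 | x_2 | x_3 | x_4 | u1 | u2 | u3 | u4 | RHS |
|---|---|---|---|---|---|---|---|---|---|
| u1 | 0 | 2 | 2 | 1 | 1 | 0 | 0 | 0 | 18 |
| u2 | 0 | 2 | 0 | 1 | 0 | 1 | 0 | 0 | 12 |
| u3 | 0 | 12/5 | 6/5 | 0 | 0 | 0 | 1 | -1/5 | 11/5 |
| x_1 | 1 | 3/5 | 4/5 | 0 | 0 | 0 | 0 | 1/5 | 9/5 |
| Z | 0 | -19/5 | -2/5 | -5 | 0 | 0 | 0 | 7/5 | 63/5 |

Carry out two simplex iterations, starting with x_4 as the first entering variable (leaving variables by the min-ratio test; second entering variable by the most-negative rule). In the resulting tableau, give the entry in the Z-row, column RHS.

220/3

Ratio test on column x_4 — row 1: 18/1 = 18; row 2: 12/1 = 12; row 3: entry 0 ≤ 0; row 4: entry 0 ≤ 0. Minimum is 12 at row 2 (u2 leaves); pivot element 1.
Divide row 2 by 1; eliminate column x_4 from the other rows.
Second iteration: most negative Z-row entry is -2/5 in column x_3, so x_3 enters.
Ratio test on column x_3 — row 1: 6/2 = 3; row 2: entry 0 ≤ 0; row 3: (11/5)/(6/5) = 11/6; row 4: (9/5)/(4/5) = 9/4. Minimum is 11/6 at row 3 (u3 leaves); pivot element 6/5.
Divide row 3 by 6/5; eliminate column x_3 from the other rows.
After both pivots, the entry at the Z-row, column RHS is 220/3.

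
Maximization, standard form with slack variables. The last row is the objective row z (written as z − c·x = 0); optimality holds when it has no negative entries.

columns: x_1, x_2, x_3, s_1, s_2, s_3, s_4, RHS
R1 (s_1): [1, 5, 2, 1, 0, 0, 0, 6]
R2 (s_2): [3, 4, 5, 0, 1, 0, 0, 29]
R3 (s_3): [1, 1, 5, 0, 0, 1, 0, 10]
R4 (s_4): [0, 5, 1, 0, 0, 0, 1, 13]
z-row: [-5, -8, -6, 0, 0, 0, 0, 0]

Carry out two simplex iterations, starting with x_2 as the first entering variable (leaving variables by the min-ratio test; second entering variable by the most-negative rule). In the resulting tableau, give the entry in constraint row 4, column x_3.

1

Ratio test on column x_2 — row 1: 6/5 = 6/5; row 2: 29/4 = 29/4; row 3: 10/1 = 10; row 4: 13/5 = 13/5. Minimum is 6/5 at row 1 (s_1 leaves); pivot element 5.
Divide row 1 by 5; eliminate column x_2 from the other rows.
Second iteration: most negative z-row entry is -17/5 in column x_1, so x_1 enters.
Ratio test on column x_1 — row 1: (6/5)/(1/5) = 6; row 2: (121/5)/(11/5) = 11; row 3: (44/5)/(4/5) = 11; row 4: entry -1 ≤ 0. Minimum is 6 at row 1 (x_2 leaves); pivot element 1/5.
Divide row 1 by 1/5; eliminate column x_1 from the other rows.
After both pivots, the entry at constraint row 4, column x_3 is 1.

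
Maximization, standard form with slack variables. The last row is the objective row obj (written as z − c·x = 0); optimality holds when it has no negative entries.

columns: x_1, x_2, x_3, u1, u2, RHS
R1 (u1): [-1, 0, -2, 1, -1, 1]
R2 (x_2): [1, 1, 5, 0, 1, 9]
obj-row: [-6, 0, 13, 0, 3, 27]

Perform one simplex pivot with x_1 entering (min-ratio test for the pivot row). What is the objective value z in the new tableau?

Ratio test on column x_1 — row 1: entry -1 ≤ 0; row 2: 9/1 = 9. Minimum is 9 at row 2 (x_2 leaves); pivot element 1.
Pivot on row 2; the obj-row RHS becomes 27 − (-6)·9 = 81.

81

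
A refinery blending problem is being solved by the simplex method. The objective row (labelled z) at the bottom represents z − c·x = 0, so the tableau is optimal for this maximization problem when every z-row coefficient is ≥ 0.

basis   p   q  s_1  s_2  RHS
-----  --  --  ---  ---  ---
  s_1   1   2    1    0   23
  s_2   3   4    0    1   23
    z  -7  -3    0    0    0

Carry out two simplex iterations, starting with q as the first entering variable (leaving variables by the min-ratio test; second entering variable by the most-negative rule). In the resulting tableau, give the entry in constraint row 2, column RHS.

Ratio test on column q — row 1: 23/2 = 23/2; row 2: 23/4 = 23/4. Minimum is 23/4 at row 2 (s_2 leaves); pivot element 4.
Divide row 2 by 4; eliminate column q from the other rows.
Second iteration: most negative z-row entry is -19/4 in column p, so p enters.
Ratio test on column p — row 1: entry -1/2 ≤ 0; row 2: (23/4)/(3/4) = 23/3. Minimum is 23/3 at row 2 (q leaves); pivot element 3/4.
Divide row 2 by 3/4; eliminate column p from the other rows.
After both pivots, the entry at constraint row 2, column RHS is 23/3.

23/3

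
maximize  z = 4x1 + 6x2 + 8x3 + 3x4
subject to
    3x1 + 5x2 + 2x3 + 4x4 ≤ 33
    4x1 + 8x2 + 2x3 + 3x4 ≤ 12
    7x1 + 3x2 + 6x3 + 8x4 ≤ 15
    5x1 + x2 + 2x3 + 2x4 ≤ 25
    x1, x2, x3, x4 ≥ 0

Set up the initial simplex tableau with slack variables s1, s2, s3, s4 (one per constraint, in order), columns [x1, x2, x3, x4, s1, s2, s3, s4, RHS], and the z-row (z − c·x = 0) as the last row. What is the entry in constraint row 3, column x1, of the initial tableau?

Constraint 3 has coefficient 7 on x1.

7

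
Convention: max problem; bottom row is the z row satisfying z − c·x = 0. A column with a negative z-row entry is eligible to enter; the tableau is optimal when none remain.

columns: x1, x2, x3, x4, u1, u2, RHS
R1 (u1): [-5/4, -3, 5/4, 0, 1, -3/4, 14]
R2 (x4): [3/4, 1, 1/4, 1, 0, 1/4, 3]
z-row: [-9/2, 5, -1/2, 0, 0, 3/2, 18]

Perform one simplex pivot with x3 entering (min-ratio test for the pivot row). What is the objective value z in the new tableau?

Ratio test on column x3 — row 1: 14/(5/4) = 56/5; row 2: 3/(1/4) = 12. Minimum is 56/5 at row 1 (u1 leaves); pivot element 5/4.
Pivot on row 1; the z-row RHS becomes 18 − (-1/2)·(56/5) = 118/5.

118/5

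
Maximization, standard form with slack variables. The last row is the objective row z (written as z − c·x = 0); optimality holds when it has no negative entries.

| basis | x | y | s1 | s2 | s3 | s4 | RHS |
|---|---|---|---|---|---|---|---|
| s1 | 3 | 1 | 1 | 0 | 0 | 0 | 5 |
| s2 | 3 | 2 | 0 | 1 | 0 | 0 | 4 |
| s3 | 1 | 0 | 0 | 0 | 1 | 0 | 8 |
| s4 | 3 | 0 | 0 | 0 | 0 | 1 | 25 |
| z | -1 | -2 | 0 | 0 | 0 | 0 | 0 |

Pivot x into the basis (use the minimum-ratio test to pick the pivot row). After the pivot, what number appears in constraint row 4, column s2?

Ratio test on column x — row 1: 5/3 = 5/3; row 2: 4/3 = 4/3; row 3: 8/1 = 8; row 4: 25/3 = 25/3. Minimum is 4/3 at row 2 (s2 leaves); pivot element 3.
Divide row 2 by 3; eliminate column x from the other rows.
Row 4 update in column s2: 0 − 3·(1/3) = -1.

-1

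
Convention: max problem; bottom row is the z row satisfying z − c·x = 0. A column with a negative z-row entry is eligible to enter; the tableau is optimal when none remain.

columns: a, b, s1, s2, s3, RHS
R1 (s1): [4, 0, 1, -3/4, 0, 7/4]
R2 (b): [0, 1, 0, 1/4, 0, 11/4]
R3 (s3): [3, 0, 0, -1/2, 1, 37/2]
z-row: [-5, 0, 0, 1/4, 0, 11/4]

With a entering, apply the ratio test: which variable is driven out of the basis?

s1

Column a entries and ratios — s1: (7/4)/4 = 7/16; b: 0 ≤ 0, skip; s3: (37/2)/3 = 37/6.
Smallest ratio is 7/16 in the row of s1, so s1 leaves.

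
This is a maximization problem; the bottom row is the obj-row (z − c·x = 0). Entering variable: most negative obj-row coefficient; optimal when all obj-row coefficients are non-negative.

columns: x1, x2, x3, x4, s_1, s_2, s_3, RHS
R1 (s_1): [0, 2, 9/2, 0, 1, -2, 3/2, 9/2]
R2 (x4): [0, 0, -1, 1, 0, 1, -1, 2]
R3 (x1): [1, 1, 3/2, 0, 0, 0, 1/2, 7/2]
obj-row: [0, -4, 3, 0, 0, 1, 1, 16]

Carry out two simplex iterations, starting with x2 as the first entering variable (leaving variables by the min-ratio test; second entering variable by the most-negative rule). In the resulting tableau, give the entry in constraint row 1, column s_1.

0

Ratio test on column x2 — row 1: (9/2)/2 = 9/4; row 2: entry 0 ≤ 0; row 3: (7/2)/1 = 7/2. Minimum is 9/4 at row 1 (s_1 leaves); pivot element 2.
Divide row 1 by 2; eliminate column x2 from the other rows.
Second iteration: most negative obj-row entry is -3 in column s_2, so s_2 enters.
Ratio test on column s_2 — row 1: entry -1 ≤ 0; row 2: 2/1 = 2; row 3: (5/4)/1 = 5/4. Minimum is 5/4 at row 3 (x1 leaves); pivot element 1.
Divide row 3 by 1; eliminate column s_2 from the other rows.
After both pivots, the entry at constraint row 1, column s_1 is 0.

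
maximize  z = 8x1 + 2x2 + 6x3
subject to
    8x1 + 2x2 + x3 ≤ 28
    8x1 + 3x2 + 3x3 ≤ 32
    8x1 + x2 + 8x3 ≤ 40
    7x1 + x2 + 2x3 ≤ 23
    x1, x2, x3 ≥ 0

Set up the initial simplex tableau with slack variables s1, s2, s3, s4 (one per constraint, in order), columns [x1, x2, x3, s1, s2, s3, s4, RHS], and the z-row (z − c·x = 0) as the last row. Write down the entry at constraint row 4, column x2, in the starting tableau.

Constraint 4 has coefficient 1 on x2.

1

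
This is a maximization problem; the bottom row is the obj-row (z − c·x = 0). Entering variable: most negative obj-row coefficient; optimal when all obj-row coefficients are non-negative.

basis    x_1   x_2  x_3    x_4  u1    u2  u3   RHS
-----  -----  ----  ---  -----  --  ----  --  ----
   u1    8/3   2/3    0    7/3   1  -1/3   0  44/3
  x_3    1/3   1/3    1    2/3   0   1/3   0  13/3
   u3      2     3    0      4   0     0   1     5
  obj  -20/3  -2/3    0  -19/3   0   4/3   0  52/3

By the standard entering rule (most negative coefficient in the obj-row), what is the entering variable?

x_1

Negative obj-row entries: x_1: -20/3, x_2: -2/3, x_4: -19/3.
The most negative is -20/3 in column x_1, so x_1 enters.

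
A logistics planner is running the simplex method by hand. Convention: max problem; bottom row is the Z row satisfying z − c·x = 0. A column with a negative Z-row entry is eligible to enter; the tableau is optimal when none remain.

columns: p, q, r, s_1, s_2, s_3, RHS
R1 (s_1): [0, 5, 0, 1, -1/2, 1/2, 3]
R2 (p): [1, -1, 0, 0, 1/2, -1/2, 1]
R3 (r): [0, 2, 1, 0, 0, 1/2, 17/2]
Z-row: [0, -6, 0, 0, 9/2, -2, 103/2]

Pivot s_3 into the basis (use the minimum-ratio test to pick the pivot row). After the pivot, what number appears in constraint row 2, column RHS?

Ratio test on column s_3 — row 1: 3/(1/2) = 6; row 2: entry -1/2 ≤ 0; row 3: (17/2)/(1/2) = 17. Minimum is 6 at row 1 (s_1 leaves); pivot element 1/2.
Divide row 1 by 1/2; eliminate column s_3 from the other rows.
Row 2 update in column RHS: 1 − (-1/2)·6 = 4.

4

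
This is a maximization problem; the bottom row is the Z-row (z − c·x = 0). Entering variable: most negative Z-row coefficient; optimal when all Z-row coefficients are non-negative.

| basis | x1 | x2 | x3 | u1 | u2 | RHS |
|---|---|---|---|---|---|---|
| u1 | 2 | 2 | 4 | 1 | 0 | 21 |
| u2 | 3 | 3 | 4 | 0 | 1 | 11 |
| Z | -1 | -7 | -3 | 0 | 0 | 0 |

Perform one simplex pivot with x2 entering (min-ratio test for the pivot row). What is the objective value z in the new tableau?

Ratio test on column x2 — row 1: 21/2 = 21/2; row 2: 11/3 = 11/3. Minimum is 11/3 at row 2 (u2 leaves); pivot element 3.
Pivot on row 2; the Z-row RHS becomes 0 − (-7)·(11/3) = 77/3.

77/3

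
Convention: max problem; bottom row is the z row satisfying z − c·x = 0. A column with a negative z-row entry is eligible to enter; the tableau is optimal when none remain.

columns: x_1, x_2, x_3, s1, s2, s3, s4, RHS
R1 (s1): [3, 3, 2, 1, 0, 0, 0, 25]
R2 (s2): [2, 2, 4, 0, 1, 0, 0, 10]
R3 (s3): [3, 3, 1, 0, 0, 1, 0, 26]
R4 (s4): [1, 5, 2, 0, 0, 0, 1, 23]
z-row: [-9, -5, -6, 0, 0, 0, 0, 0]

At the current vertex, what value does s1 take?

s1 is basic (row 1); its value is the RHS of that row, 25.

25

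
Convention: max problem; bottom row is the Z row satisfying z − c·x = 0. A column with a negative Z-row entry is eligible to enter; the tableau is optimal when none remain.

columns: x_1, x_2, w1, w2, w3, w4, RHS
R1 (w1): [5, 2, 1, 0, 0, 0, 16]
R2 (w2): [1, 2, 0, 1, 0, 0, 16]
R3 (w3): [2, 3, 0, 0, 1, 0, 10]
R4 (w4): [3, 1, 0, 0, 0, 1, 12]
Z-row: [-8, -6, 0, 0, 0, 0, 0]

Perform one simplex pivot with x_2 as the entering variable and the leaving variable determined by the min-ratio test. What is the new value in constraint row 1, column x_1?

Ratio test on column x_2 — row 1: 16/2 = 8; row 2: 16/2 = 8; row 3: 10/3 = 10/3; row 4: 12/1 = 12. Minimum is 10/3 at row 3 (w3 leaves); pivot element 3.
Divide row 3 by 3; eliminate column x_2 from the other rows.
Row 1 update in column x_1: 5 − 2·(2/3) = 11/3.

11/3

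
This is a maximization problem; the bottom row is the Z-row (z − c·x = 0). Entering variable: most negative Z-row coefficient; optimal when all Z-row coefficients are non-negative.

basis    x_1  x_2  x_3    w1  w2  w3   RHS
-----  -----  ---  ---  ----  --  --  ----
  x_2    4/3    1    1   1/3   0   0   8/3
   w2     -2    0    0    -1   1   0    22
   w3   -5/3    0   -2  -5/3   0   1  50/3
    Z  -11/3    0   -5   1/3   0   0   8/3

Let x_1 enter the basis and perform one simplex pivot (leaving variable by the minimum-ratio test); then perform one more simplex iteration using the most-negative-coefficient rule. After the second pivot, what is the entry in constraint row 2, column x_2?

0

Ratio test on column x_1 — row 1: (8/3)/(4/3) = 2; row 2: entry -2 ≤ 0; row 3: entry -5/3 ≤ 0. Minimum is 2 at row 1 (x_2 leaves); pivot element 4/3.
Divide row 1 by 4/3; eliminate column x_1 from the other rows.
Second iteration: most negative Z-row entry is -9/4 in column x_3, so x_3 enters.
Ratio test on column x_3 — row 1: 2/(3/4) = 8/3; row 2: 26/(3/2) = 52/3; row 3: entry -3/4 ≤ 0. Minimum is 8/3 at row 1 (x_1 leaves); pivot element 3/4.
Divide row 1 by 3/4; eliminate column x_3 from the other rows.
After both pivots, the entry at constraint row 2, column x_2 is 0.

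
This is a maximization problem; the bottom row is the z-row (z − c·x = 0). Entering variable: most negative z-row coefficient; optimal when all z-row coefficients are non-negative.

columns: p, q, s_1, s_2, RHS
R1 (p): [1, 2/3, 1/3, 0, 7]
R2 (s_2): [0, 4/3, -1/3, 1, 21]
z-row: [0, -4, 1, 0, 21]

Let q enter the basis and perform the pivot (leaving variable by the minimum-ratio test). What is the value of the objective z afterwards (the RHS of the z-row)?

63

Ratio test on column q — row 1: 7/(2/3) = 21/2; row 2: 21/(4/3) = 63/4. Minimum is 21/2 at row 1 (p leaves); pivot element 2/3.
Pivot on row 1; the z-row RHS becomes 21 − (-4)·(21/2) = 63.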